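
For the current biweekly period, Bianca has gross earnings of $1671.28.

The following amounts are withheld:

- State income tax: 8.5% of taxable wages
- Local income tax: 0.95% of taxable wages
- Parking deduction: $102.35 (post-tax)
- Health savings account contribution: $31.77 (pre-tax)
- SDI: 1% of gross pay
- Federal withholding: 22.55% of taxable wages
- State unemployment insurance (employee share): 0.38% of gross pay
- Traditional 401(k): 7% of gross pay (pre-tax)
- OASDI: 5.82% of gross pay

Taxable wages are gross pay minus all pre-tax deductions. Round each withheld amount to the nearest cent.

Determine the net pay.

$812.64

Health savings account contribution: $31.77
Traditional 401(k): $1671.28 × 0.07 = $116.99
Pre-tax total = $31.77 + $116.99 = $148.76
Taxable wages = $1671.28 − $148.76 = $1522.52
Local income tax: $1522.52 × 0.0095 = $14.46
State income tax: $1522.52 × 0.085 = $129.41
Federal withholding: $1522.52 × 0.2255 = $343.33
SDI: $1671.28 × 0.01 = $16.71
State unemployment insurance (employee share): $1671.28 × 0.0038 = $6.35
OASDI: $1671.28 × 0.0582 = $97.27
Parking deduction: $102.35
Total deductions = $31.77 + $116.99 + $14.46 + $129.41 + $343.33 + $16.71 + $6.35 + $97.27 + $102.35 = $858.64
Net pay = $1671.28 − $858.64 = $812.64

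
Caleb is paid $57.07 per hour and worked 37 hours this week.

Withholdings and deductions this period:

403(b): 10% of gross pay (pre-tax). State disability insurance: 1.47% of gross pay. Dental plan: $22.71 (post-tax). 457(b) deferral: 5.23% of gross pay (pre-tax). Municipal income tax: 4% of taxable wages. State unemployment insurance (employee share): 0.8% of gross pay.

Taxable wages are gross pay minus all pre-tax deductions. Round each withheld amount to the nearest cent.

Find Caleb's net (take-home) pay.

$1647.75

Gross pay: 37 × $57.07 = $2111.59
403(b): $2111.59 × 0.1 = $211.16
457(b) deferral: $2111.59 × 0.0523 = $110.44
Pre-tax total = $211.16 + $110.44 = $321.60
Taxable wages = $2111.59 − $321.60 = $1789.99
Municipal income tax: $1789.99 × 0.04 = $71.60
State disability insurance: $2111.59 × 0.0147 = $31.04
State unemployment insurance (employee share): $2111.59 × 0.008 = $16.89
Dental plan: $22.71
Total deductions = $211.16 + $110.44 + $71.60 + $31.04 + $16.89 + $22.71 = $463.84
Net pay = $2111.59 − $463.84 = $1647.75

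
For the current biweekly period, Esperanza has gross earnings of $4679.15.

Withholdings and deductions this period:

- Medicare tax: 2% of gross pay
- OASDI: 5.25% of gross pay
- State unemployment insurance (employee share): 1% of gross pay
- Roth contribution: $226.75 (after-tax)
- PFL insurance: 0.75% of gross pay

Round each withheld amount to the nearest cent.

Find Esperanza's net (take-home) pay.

Medicare tax: $4679.15 × 0.02 = $93.58
State unemployment insurance (employee share): $4679.15 × 0.01 = $46.79
OASDI: $4679.15 × 0.0525 = $245.66
PFL insurance: $4679.15 × 0.0075 = $35.09
Roth contribution: $226.75
Total deductions = $93.58 + $46.79 + $245.66 + $35.09 + $226.75 = $647.87
Net pay = $4679.15 − $647.87 = $4031.28

$4031.28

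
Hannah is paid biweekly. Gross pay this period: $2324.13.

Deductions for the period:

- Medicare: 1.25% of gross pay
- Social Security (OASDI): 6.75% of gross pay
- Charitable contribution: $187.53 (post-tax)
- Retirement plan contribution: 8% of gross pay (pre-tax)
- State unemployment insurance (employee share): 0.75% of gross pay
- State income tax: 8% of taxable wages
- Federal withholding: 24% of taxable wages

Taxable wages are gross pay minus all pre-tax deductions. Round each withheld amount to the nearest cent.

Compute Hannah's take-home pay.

$1063.08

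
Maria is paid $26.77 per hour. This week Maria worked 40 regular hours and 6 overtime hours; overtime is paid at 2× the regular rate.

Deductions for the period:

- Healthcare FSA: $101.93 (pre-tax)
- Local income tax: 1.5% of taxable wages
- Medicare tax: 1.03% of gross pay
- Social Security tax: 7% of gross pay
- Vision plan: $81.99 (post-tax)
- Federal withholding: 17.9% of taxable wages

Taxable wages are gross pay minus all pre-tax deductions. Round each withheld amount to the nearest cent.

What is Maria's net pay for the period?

$846.06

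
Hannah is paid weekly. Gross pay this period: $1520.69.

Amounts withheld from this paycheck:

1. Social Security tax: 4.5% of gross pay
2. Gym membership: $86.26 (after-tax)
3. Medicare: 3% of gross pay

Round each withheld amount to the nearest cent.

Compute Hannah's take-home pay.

$1320.38

Social Security tax: $1520.69 × 0.045 = $68.43
Medicare: $1520.69 × 0.03 = $45.62
Gym membership: $86.26
Total deductions = $68.43 + $45.62 + $86.26 = $200.31
Net pay = $1520.69 − $200.31 = $1320.38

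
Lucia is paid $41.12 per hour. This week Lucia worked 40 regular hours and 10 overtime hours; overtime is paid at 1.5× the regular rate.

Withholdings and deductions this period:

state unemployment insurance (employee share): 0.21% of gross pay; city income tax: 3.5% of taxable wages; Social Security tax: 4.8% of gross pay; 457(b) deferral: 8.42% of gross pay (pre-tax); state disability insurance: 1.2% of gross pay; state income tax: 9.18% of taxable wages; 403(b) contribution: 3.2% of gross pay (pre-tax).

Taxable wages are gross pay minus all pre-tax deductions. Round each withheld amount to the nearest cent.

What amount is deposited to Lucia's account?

Regular pay: 40 × $41.12 = $1,644.80
Overtime pay: 10 × $41.12 × 1.5 = $616.80
Gross pay = $1,644.80 + $616.80 = $2,261.60
457(b) deferral: $2,261.60 × 0.0842 = $190.43
403(b) contribution: $2,261.60 × 0.032 = $72.37
Pre-tax total = $190.43 + $72.37 = $262.80
Taxable wages = $2,261.60 − $262.80 = $1,998.80
City income tax: $1,998.80 × 0.035 = $69.96
State income tax: $1,998.80 × 0.0918 = $183.49
State disability insurance: $2,261.60 × 0.012 = $27.14
Social Security tax: $2,261.60 × 0.048 = $108.56
State unemployment insurance (employee share): $2,261.60 × 0.0021 = $4.75
Total deductions = $190.43 + $72.37 + $69.96 + $183.49 + $27.14 + $108.56 + $4.75 = $656.70
Net pay = $2,261.60 − $656.70 = $1,604.90

$1,604.90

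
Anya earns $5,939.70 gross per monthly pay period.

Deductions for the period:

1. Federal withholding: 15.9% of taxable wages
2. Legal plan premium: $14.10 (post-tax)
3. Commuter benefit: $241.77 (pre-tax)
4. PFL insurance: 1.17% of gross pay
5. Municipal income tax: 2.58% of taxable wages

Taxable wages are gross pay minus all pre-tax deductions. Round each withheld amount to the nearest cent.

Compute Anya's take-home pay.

Commuter benefit: $241.77
Taxable wages = $5,939.70 − $241.77 = $5,697.93
Municipal income tax: $5,697.93 × 0.0258 = $147.01
Federal withholding: $5,697.93 × 0.159 = $905.97
PFL insurance: $5,939.70 × 0.0117 = $69.49
Legal plan premium: $14.10
Total deductions = $241.77 + $147.01 + $905.97 + $69.49 + $14.10 = $1,378.34
Net pay = $5,939.70 − $1,378.34 = $4,561.36

$4,561.36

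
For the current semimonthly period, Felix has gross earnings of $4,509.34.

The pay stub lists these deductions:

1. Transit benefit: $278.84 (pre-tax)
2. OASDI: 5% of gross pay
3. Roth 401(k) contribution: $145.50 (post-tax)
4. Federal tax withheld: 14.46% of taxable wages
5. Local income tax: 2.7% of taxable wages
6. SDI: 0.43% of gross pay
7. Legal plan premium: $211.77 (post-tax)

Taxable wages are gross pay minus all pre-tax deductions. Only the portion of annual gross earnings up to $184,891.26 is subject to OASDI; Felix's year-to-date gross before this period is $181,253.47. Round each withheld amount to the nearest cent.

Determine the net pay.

Transit benefit: $278.84
Taxable wages = $4,509.34 − $278.84 = $4,230.50
Local income tax: $4,230.50 × 0.027 = $114.22
Federal tax withheld: $4,230.50 × 0.1446 = $611.73
SDI: $4,509.34 × 0.0043 = $19.39
OASDI: only $184,891.26 − $181,253.47 = $3,637.79 of this check is subject → $3,637.79 × 0.05 = $181.89
Legal plan premium: $211.77
Roth 401(k) contribution: $145.50
Total deductions = $278.84 + $114.22 + $611.73 + $19.39 + $181.89 + $211.77 + $145.50 = $1,563.34
Net pay = $4,509.34 − $1,563.34 = $2,946.00

$2,946.00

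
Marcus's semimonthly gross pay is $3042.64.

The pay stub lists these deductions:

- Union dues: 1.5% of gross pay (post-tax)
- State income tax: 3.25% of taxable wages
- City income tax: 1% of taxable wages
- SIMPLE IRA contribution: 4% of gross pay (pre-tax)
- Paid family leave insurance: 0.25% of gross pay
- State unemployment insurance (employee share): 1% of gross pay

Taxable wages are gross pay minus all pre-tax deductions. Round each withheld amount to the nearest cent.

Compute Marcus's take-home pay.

SIMPLE IRA contribution: $3042.64 × 0.04 = $121.71
Taxable wages = $3042.64 − $121.71 = $2920.93
State income tax: $2920.93 × 0.0325 = $94.93
City income tax: $2920.93 × 0.01 = $29.21
Paid family leave insurance: $3042.64 × 0.0025 = $7.61
State unemployment insurance (employee share): $3042.64 × 0.01 = $30.43
Union dues: $3042.64 × 0.015 = $45.64
Total deductions = $121.71 + $94.93 + $29.21 + $7.61 + $30.43 + $45.64 = $329.53
Net pay = $3042.64 − $329.53 = $2713.11

$2713.11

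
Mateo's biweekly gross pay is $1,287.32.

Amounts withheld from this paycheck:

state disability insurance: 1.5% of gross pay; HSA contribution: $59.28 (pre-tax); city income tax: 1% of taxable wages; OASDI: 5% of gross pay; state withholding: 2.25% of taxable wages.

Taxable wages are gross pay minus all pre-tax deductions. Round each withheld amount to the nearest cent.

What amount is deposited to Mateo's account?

$1,104.45

HSA contribution: $59.28
Taxable wages = $1,287.32 − $59.28 = $1,228.04
City income tax: $1,228.04 × 0.01 = $12.28
State withholding: $1,228.04 × 0.0225 = $27.63
OASDI: $1,287.32 × 0.05 = $64.37
State disability insurance: $1,287.32 × 0.015 = $19.31
Total deductions = $59.28 + $12.28 + $27.63 + $64.37 + $19.31 = $182.87
Net pay = $1,287.32 − $182.87 = $1,104.45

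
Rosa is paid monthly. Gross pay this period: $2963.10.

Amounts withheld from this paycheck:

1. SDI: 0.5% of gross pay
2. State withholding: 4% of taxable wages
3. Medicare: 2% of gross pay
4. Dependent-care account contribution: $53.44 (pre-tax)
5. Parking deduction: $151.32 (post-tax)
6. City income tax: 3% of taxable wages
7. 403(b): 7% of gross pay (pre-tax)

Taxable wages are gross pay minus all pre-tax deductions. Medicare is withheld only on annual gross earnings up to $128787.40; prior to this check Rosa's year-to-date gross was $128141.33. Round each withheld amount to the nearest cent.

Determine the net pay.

Dependent-care account contribution: $53.44
403(b): $2963.10 × 0.07 = $207.42
Pre-tax total = $53.44 + $207.42 = $260.86
Taxable wages = $2963.10 − $260.86 = $2702.24
City income tax: $2702.24 × 0.03 = $81.07
State withholding: $2702.24 × 0.04 = $108.09
SDI: $2963.10 × 0.005 = $14.82
Medicare: only $128787.40 − $128141.33 = $646.07 of this check is subject → $646.07 × 0.02 = $12.92
Parking deduction: $151.32
Total deductions = $53.44 + $207.42 + $81.07 + $108.09 + $14.82 + $12.92 + $151.32 = $629.08
Net pay = $2963.10 − $629.08 = $2334.02

$2334.02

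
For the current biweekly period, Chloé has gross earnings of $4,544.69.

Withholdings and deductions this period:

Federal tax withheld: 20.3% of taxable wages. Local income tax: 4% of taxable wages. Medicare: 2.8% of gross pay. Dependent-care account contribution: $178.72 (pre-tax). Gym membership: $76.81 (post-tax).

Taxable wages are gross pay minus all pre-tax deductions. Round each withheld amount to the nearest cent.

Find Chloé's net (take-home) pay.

$3,100.98

Dependent-care account contribution: $178.72
Taxable wages = $4,544.69 − $178.72 = $4,365.97
Local income tax: $4,365.97 × 0.04 = $174.64
Federal tax withheld: $4,365.97 × 0.203 = $886.29
Medicare: $4,544.69 × 0.028 = $127.25
Gym membership: $76.81
Total deductions = $178.72 + $174.64 + $886.29 + $127.25 + $76.81 = $1,443.71
Net pay = $4,544.69 − $1,443.71 = $3,100.98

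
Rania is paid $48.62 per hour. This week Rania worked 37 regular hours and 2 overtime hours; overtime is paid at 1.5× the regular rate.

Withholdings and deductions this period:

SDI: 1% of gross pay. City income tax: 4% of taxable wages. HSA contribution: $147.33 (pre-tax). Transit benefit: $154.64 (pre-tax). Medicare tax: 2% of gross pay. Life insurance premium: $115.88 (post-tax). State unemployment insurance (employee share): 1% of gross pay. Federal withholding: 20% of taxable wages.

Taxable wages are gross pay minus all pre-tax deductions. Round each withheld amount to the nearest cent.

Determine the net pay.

$1,054.87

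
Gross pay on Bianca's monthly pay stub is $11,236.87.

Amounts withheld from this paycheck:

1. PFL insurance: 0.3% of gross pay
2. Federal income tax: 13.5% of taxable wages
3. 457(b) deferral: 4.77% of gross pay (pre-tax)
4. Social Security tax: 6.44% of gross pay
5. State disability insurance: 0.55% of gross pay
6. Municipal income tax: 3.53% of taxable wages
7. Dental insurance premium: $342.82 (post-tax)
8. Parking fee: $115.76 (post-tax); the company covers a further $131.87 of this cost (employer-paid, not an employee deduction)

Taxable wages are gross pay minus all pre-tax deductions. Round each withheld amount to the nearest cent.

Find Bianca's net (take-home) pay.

457(b) deferral: $11,236.87 × 0.0477 = $536.00
Taxable wages = $11,236.87 − $536.00 = $10,700.87
Federal income tax: $10,700.87 × 0.135 = $1,444.62
Municipal income tax: $10,700.87 × 0.0353 = $377.74
PFL insurance: $11,236.87 × 0.003 = $33.71
Social Security tax: $11,236.87 × 0.0644 = $723.65
State disability insurance: $11,236.87 × 0.0055 = $61.80
Dental insurance premium: $342.82
Parking fee: $115.76
(Employer's $131.87 toward parking fee is not withheld from the employee.)
Total deductions = $536.00 + $1,444.62 + $377.74 + $33.71 + $723.65 + $61.80 + $342.82 + $115.76 = $3,636.10
Net pay = $11,236.87 − $3,636.10 = $7,600.77

$7,600.77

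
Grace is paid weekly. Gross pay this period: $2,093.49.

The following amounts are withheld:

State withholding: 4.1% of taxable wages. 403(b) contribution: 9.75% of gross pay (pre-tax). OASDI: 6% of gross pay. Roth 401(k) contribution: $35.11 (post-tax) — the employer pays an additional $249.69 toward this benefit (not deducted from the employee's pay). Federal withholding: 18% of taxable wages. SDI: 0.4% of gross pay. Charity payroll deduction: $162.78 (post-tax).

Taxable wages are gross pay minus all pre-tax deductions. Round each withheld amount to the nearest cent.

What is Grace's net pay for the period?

$1,139.95

403(b) contribution: $2,093.49 × 0.0975 = $204.12
Taxable wages = $2,093.49 − $204.12 = $1,889.37
Federal withholding: $1,889.37 × 0.18 = $340.09
State withholding: $1,889.37 × 0.041 = $77.46
OASDI: $2,093.49 × 0.06 = $125.61
SDI: $2,093.49 × 0.004 = $8.37
Charity payroll deduction: $162.78
Roth 401(k) contribution: $35.11
(Employer's $249.69 toward Roth 401(k) contribution is not withheld from the employee.)
Total deductions = $204.12 + $340.09 + $77.46 + $125.61 + $8.37 + $162.78 + $35.11 = $953.54
Net pay = $2,093.49 − $953.54 = $1,139.95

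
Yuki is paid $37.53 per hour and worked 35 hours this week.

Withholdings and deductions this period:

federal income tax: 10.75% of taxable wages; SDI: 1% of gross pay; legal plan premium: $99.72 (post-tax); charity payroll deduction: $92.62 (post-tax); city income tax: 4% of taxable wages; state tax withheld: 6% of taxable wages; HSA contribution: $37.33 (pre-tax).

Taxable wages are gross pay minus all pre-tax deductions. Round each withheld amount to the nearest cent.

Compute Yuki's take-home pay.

$805.93

Gross pay: 35 × $37.53 = $1313.55
HSA contribution: $37.33
Taxable wages = $1313.55 − $37.33 = $1276.22
Federal income tax: $1276.22 × 0.1075 = $137.19
City income tax: $1276.22 × 0.04 = $51.05
State tax withheld: $1276.22 × 0.06 = $76.57
SDI: $1313.55 × 0.01 = $13.14
Charity payroll deduction: $92.62
Legal plan premium: $99.72
Total deductions = $37.33 + $137.19 + $51.05 + $76.57 + $13.14 + $92.62 + $99.72 = $507.62
Net pay = $1313.55 − $507.62 = $805.93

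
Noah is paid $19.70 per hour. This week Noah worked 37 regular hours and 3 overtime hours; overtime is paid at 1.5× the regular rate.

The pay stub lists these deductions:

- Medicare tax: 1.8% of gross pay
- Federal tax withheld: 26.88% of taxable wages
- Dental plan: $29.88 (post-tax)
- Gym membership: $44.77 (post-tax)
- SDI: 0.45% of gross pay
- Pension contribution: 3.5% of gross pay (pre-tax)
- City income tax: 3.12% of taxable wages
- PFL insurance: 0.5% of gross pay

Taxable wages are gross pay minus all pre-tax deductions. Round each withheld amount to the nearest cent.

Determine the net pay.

Regular pay: 37 × $19.70 = $728.90
Overtime pay: 3 × $19.70 × 1.5 = $88.65
Gross pay = $728.90 + $88.65 = $817.55
Pension contribution: $817.55 × 0.035 = $28.61
Taxable wages = $817.55 − $28.61 = $788.94
Federal tax withheld: $788.94 × 0.2688 = $212.07
City income tax: $788.94 × 0.0312 = $24.61
SDI: $817.55 × 0.0045 = $3.68
PFL insurance: $817.55 × 0.005 = $4.09
Medicare tax: $817.55 × 0.018 = $14.72
Gym membership: $44.77
Dental plan: $29.88
Total deductions = $28.61 + $212.07 + $24.61 + $3.68 + $4.09 + $14.72 + $44.77 + $29.88 = $362.43
Net pay = $817.55 − $362.43 = $455.12

$455.12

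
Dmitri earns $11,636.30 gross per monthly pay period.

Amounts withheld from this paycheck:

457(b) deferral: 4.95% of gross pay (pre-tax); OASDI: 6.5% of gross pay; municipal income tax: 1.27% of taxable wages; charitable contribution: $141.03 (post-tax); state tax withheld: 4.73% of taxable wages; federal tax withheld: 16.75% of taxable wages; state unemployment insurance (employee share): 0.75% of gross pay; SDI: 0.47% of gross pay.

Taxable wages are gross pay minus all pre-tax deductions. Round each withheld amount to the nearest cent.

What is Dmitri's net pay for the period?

$7,504.73

457(b) deferral: $11,636.30 × 0.0495 = $576.00
Taxable wages = $11,636.30 − $576.00 = $11,060.30
Municipal income tax: $11,060.30 × 0.0127 = $140.47
State tax withheld: $11,060.30 × 0.0473 = $523.15
Federal tax withheld: $11,060.30 × 0.1675 = $1,852.60
OASDI: $11,636.30 × 0.065 = $756.36
SDI: $11,636.30 × 0.0047 = $54.69
State unemployment insurance (employee share): $11,636.30 × 0.0075 = $87.27
Charitable contribution: $141.03
Total deductions = $576.00 + $140.47 + $523.15 + $1,852.60 + $756.36 + $54.69 + $87.27 + $141.03 = $4,131.57
Net pay = $11,636.30 − $4,131.57 = $7,504.73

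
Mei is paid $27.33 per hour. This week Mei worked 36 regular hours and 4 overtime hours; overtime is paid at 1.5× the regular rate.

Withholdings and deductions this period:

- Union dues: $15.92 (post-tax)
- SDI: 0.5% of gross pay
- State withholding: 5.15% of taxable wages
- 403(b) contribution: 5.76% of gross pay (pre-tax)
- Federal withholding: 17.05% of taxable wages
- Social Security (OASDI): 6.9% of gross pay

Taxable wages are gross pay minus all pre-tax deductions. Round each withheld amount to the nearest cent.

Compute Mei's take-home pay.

$740.73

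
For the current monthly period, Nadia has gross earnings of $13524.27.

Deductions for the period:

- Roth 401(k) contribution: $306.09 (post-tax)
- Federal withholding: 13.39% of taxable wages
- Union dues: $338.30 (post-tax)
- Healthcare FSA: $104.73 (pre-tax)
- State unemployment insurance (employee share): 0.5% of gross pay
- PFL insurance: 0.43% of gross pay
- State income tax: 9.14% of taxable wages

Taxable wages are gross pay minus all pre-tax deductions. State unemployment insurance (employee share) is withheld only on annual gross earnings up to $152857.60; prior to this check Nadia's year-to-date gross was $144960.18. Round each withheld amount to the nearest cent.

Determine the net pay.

Healthcare FSA: $104.73
Taxable wages = $13524.27 − $104.73 = $13419.54
State income tax: $13419.54 × 0.0914 = $1226.55
Federal withholding: $13419.54 × 0.1339 = $1796.88
PFL insurance: $13524.27 × 0.0043 = $58.15
State unemployment insurance (employee share): only $152857.60 − $144960.18 = $7897.42 of this check is subject → $7897.42 × 0.005 = $39.49
Union dues: $338.30
Roth 401(k) contribution: $306.09
Total deductions = $104.73 + $1226.55 + $1796.88 + $58.15 + $39.49 + $338.30 + $306.09 = $3870.19
Net pay = $13524.27 − $3870.19 = $9654.08

$9654.08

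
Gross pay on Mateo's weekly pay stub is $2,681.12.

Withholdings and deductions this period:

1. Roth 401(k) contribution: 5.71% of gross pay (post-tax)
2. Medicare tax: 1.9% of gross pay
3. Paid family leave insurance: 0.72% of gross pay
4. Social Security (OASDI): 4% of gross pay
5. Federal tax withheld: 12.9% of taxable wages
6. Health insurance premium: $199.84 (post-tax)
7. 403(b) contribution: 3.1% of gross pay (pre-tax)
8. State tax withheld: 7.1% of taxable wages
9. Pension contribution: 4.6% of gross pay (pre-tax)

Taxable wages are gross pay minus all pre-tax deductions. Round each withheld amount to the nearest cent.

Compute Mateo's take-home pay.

$1,449.34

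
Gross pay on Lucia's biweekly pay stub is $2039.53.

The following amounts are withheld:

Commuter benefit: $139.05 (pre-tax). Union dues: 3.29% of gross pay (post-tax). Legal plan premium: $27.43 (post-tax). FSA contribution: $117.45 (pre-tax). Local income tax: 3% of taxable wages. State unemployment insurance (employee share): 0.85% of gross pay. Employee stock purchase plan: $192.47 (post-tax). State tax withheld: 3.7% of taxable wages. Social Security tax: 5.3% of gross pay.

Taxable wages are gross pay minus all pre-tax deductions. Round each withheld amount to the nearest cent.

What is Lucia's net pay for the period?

FSA contribution: $117.45
Commuter benefit: $139.05
Pre-tax total = $117.45 + $139.05 = $256.50
Taxable wages = $2039.53 − $256.50 = $1783.03
State tax withheld: $1783.03 × 0.037 = $65.97
Local income tax: $1783.03 × 0.03 = $53.49
State unemployment insurance (employee share): $2039.53 × 0.0085 = $17.34
Social Security tax: $2039.53 × 0.053 = $108.10
Legal plan premium: $27.43
Employee stock purchase plan: $192.47
Union dues: $2039.53 × 0.0329 = $67.10
Total deductions = $117.45 + $139.05 + $65.97 + $53.49 + $17.34 + $108.10 + $27.43 + $192.47 + $67.10 = $788.40
Net pay = $2039.53 − $788.40 = $1251.13

$1251.13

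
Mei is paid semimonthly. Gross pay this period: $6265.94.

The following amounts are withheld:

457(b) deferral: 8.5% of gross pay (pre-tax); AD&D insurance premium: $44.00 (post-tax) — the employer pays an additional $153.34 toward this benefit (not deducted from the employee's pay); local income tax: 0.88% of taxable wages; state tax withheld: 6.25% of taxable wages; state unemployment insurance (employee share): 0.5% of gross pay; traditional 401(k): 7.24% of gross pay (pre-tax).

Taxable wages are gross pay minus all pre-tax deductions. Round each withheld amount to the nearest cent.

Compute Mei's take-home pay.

$4827.92

457(b) deferral: $6265.94 × 0.085 = $532.60
Traditional 401(k): $6265.94 × 0.0724 = $453.65
Pre-tax total = $532.60 + $453.65 = $986.25
Taxable wages = $6265.94 − $986.25 = $5279.69
State tax withheld: $5279.69 × 0.0625 = $329.98
Local income tax: $5279.69 × 0.0088 = $46.46
State unemployment insurance (employee share): $6265.94 × 0.005 = $31.33
AD&D insurance premium: $44.00
(Employer's $153.34 toward AD&D insurance premium is not withheld from the employee.)
Total deductions = $532.60 + $453.65 + $329.98 + $46.46 + $31.33 + $44.00 = $1438.02
Net pay = $6265.94 − $1438.02 = $4827.92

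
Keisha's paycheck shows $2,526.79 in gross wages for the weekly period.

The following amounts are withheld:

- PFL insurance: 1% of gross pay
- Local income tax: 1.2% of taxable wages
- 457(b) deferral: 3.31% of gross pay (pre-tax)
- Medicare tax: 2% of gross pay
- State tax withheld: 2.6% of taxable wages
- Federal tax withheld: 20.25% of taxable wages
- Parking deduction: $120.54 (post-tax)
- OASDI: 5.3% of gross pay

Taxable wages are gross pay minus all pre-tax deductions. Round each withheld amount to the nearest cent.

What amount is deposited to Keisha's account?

$1,525.30

457(b) deferral: $2,526.79 × 0.0331 = $83.64
Taxable wages = $2,526.79 − $83.64 = $2,443.15
Federal tax withheld: $2,443.15 × 0.2025 = $494.74
Local income tax: $2,443.15 × 0.012 = $29.32
State tax withheld: $2,443.15 × 0.026 = $63.52
OASDI: $2,526.79 × 0.053 = $133.92
Medicare tax: $2,526.79 × 0.02 = $50.54
PFL insurance: $2,526.79 × 0.01 = $25.27
Parking deduction: $120.54
Total deductions = $83.64 + $494.74 + $29.32 + $63.52 + $133.92 + $50.54 + $25.27 + $120.54 = $1,001.49
Net pay = $2,526.79 − $1,001.49 = $1,525.30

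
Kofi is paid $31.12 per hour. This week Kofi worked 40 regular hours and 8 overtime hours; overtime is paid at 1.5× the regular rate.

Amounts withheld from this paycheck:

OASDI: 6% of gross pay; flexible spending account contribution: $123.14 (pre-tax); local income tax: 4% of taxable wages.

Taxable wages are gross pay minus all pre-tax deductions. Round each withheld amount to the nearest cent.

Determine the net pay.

Regular pay: 40 × $31.12 = $1,244.80
Overtime pay: 8 × $31.12 × 1.5 = $373.44
Gross pay = $1,244.80 + $373.44 = $1,618.24
Flexible spending account contribution: $123.14
Taxable wages = $1,618.24 − $123.14 = $1,495.10
Local income tax: $1,495.10 × 0.04 = $59.80
OASDI: $1,618.24 × 0.06 = $97.09
Total deductions = $123.14 + $59.80 + $97.09 = $280.03
Net pay = $1,618.24 − $280.03 = $1,338.21

$1,338.21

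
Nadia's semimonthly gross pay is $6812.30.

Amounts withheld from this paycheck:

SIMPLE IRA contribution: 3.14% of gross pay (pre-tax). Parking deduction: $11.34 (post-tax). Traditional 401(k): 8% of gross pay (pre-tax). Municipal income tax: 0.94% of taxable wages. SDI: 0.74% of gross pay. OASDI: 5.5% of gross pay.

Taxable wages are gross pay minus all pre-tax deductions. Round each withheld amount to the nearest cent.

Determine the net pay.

Traditional 401(k): $6812.30 × 0.08 = $544.98
SIMPLE IRA contribution: $6812.30 × 0.0314 = $213.91
Pre-tax total = $544.98 + $213.91 = $758.89
Taxable wages = $6812.30 − $758.89 = $6053.41
Municipal income tax: $6053.41 × 0.0094 = $56.90
OASDI: $6812.30 × 0.055 = $374.68
SDI: $6812.30 × 0.0074 = $50.41
Parking deduction: $11.34
Total deductions = $544.98 + $213.91 + $56.90 + $374.68 + $50.41 + $11.34 = $1252.22
Net pay = $6812.30 − $1252.22 = $5560.08

$5560.08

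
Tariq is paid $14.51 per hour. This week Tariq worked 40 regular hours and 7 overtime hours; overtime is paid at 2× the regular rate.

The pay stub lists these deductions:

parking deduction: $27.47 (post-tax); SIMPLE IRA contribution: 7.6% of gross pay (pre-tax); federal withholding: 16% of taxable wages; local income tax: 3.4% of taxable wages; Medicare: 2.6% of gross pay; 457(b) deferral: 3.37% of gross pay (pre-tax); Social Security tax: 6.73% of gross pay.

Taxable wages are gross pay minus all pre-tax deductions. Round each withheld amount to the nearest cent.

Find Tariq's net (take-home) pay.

$461.68

Regular pay: 40 × $14.51 = $580.40
Overtime pay: 7 × $14.51 × 2 = $203.14
Gross pay = $580.40 + $203.14 = $783.54
SIMPLE IRA contribution: $783.54 × 0.076 = $59.55
457(b) deferral: $783.54 × 0.0337 = $26.41
Pre-tax total = $59.55 + $26.41 = $85.96
Taxable wages = $783.54 − $85.96 = $697.58
Federal withholding: $697.58 × 0.16 = $111.61
Local income tax: $697.58 × 0.034 = $23.72
Medicare: $783.54 × 0.026 = $20.37
Social Security tax: $783.54 × 0.0673 = $52.73
Parking deduction: $27.47
Total deductions = $59.55 + $26.41 + $111.61 + $23.72 + $20.37 + $52.73 + $27.47 = $321.86
Net pay = $783.54 − $321.86 = $461.68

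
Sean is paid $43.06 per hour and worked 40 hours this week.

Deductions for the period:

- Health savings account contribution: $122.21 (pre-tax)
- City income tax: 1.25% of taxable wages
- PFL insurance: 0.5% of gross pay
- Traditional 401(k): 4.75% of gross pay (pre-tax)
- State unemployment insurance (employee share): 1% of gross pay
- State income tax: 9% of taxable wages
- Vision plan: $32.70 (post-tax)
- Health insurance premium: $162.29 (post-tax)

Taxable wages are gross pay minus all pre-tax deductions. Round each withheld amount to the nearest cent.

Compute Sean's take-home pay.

$1,141.93

Gross pay: 40 × $43.06 = $1,722.40
Health savings account contribution: $122.21
Traditional 401(k): $1,722.40 × 0.0475 = $81.81
Pre-tax total = $122.21 + $81.81 = $204.02
Taxable wages = $1,722.40 − $204.02 = $1,518.38
City income tax: $1,518.38 × 0.0125 = $18.98
State income tax: $1,518.38 × 0.09 = $136.65
State unemployment insurance (employee share): $1,722.40 × 0.01 = $17.22
PFL insurance: $1,722.40 × 0.005 = $8.61
Vision plan: $32.70
Health insurance premium: $162.29
Total deductions = $122.21 + $81.81 + $18.98 + $136.65 + $17.22 + $8.61 + $32.70 + $162.29 = $580.47
Net pay = $1,722.40 − $580.47 = $1,141.93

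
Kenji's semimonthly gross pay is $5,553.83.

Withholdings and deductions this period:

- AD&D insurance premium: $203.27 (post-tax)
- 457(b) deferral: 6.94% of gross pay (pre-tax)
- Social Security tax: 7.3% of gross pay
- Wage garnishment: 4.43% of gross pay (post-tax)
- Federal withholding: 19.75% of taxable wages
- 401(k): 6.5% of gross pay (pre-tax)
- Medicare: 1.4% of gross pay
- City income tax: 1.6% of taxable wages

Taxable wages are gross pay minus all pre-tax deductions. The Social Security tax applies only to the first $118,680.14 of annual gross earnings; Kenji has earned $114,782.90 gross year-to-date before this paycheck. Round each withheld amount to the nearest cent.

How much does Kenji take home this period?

$2,969.46

457(b) deferral: $5,553.83 × 0.0694 = $385.44
401(k): $5,553.83 × 0.065 = $361.00
Pre-tax total = $385.44 + $361.00 = $746.44
Taxable wages = $5,553.83 − $746.44 = $4,807.39
City income tax: $4,807.39 × 0.016 = $76.92
Federal withholding: $4,807.39 × 0.1975 = $949.46
Medicare: $5,553.83 × 0.014 = $77.75
Social Security tax: only $118,680.14 − $114,782.90 = $3,897.24 of this check is subject → $3,897.24 × 0.073 = $284.50
Wage garnishment: $5,553.83 × 0.0443 = $246.03
AD&D insurance premium: $203.27
Total deductions = $385.44 + $361.00 + $76.92 + $949.46 + $77.75 + $284.50 + $246.03 + $203.27 = $2,584.37
Net pay = $5,553.83 − $2,584.37 = $2,969.46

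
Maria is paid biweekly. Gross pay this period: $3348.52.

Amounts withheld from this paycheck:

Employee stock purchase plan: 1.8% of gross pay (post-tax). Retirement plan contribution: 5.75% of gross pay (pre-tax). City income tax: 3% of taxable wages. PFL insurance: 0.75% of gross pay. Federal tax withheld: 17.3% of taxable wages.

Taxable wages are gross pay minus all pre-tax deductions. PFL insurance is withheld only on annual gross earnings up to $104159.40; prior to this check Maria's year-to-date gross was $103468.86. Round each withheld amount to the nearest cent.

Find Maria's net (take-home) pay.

Retirement plan contribution: $3348.52 × 0.0575 = $192.54
Taxable wages = $3348.52 − $192.54 = $3155.98
Federal tax withheld: $3155.98 × 0.173 = $545.98
City income tax: $3155.98 × 0.03 = $94.68
PFL insurance: only $104159.40 − $103468.86 = $690.54 of this check is subject → $690.54 × 0.0075 = $5.18
Employee stock purchase plan: $3348.52 × 0.018 = $60.27
Total deductions = $192.54 + $545.98 + $94.68 + $5.18 + $60.27 = $898.65
Net pay = $3348.52 − $898.65 = $2449.87

$2449.87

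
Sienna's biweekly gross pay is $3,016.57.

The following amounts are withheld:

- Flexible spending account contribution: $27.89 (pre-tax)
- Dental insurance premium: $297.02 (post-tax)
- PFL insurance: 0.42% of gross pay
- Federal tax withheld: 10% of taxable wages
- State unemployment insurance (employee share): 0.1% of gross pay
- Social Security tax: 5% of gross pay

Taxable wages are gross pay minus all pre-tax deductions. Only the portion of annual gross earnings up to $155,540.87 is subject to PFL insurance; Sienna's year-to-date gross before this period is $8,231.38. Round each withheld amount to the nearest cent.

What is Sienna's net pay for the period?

Flexible spending account contribution: $27.89
Taxable wages = $3,016.57 − $27.89 = $2,988.68
Federal tax withheld: $2,988.68 × 0.1 = $298.87
Social Security tax: $3,016.57 × 0.05 = $150.83
State unemployment insurance (employee share): $3,016.57 × 0.001 = $3.02
PFL insurance: cap not yet reached, full $3,016.57 is subject → $3,016.57 × 0.0042 = $12.67
Dental insurance premium: $297.02
Total deductions = $27.89 + $298.87 + $150.83 + $3.02 + $12.67 + $297.02 = $790.30
Net pay = $3,016.57 − $790.30 = $2,226.27

$2,226.27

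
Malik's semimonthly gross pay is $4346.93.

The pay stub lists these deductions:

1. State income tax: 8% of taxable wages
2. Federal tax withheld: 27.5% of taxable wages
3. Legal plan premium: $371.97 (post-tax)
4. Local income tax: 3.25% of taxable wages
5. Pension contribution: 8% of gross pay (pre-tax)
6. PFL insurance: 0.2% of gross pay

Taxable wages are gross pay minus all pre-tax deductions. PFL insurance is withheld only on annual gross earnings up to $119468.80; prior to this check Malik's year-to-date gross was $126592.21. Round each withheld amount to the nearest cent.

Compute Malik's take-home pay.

Pension contribution: $4346.93 × 0.08 = $347.75
Taxable wages = $4346.93 − $347.75 = $3999.18
Federal tax withheld: $3999.18 × 0.275 = $1099.77
State income tax: $3999.18 × 0.08 = $319.93
Local income tax: $3999.18 × 0.0325 = $129.97
PFL insurance: annual cap $119468.80 already reached (YTD $126592.21), so $0.00
Legal plan premium: $371.97
Total deductions = $347.75 + $1099.77 + $319.93 + $129.97 + $0.00 + $371.97 = $2269.39
Net pay = $4346.93 − $2269.39 = $2077.54

$2077.54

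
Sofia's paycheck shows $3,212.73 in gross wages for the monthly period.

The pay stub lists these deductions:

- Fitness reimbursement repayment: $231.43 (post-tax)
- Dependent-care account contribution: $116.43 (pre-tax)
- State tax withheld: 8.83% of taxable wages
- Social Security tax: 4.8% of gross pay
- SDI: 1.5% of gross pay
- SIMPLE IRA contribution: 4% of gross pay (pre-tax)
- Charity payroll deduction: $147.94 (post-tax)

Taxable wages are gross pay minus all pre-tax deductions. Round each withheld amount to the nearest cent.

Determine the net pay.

$2,123.96

Dependent-care account contribution: $116.43
SIMPLE IRA contribution: $3,212.73 × 0.04 = $128.51
Pre-tax total = $116.43 + $128.51 = $244.94
Taxable wages = $3,212.73 − $244.94 = $2,967.79
State tax withheld: $2,967.79 × 0.0883 = $262.06
SDI: $3,212.73 × 0.015 = $48.19
Social Security tax: $3,212.73 × 0.048 = $154.21
Fitness reimbursement repayment: $231.43
Charity payroll deduction: $147.94
Total deductions = $116.43 + $128.51 + $262.06 + $48.19 + $154.21 + $231.43 + $147.94 = $1,088.77
Net pay = $3,212.73 − $1,088.77 = $2,123.96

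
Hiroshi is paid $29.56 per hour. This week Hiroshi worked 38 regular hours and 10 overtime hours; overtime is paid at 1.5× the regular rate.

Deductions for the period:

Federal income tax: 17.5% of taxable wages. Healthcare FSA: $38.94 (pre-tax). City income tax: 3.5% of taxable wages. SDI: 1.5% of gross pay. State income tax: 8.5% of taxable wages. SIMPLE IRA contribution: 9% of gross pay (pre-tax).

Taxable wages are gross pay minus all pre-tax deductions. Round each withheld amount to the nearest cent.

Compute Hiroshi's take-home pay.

$954.15

Regular pay: 38 × $29.56 = $1123.28
Overtime pay: 10 × $29.56 × 1.5 = $443.40
Gross pay = $1123.28 + $443.40 = $1566.68
SIMPLE IRA contribution: $1566.68 × 0.09 = $141.00
Healthcare FSA: $38.94
Pre-tax total = $141.00 + $38.94 = $179.94
Taxable wages = $1566.68 − $179.94 = $1386.74
State income tax: $1386.74 × 0.085 = $117.87
Federal income tax: $1386.74 × 0.175 = $242.68
City income tax: $1386.74 × 0.035 = $48.54
SDI: $1566.68 × 0.015 = $23.50
Total deductions = $141.00 + $38.94 + $117.87 + $242.68 + $48.54 + $23.50 = $612.53
Net pay = $1566.68 − $612.53 = $954.15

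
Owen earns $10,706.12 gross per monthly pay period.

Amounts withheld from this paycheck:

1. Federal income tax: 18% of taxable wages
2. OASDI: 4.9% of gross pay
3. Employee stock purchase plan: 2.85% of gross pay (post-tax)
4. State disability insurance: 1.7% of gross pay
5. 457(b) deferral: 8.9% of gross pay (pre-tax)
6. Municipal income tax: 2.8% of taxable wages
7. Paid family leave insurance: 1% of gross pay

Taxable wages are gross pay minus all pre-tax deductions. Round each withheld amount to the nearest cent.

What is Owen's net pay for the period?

$6,605.82

457(b) deferral: $10,706.12 × 0.089 = $952.84
Taxable wages = $10,706.12 − $952.84 = $9,753.28
Municipal income tax: $9,753.28 × 0.028 = $273.09
Federal income tax: $9,753.28 × 0.18 = $1,755.59
OASDI: $10,706.12 × 0.049 = $524.60
Paid family leave insurance: $10,706.12 × 0.01 = $107.06
State disability insurance: $10,706.12 × 0.017 = $182.00
Employee stock purchase plan: $10,706.12 × 0.0285 = $305.12
Total deductions = $952.84 + $273.09 + $1,755.59 + $524.60 + $107.06 + $182.00 + $305.12 = $4,100.30
Net pay = $10,706.12 − $4,100.30 = $6,605.82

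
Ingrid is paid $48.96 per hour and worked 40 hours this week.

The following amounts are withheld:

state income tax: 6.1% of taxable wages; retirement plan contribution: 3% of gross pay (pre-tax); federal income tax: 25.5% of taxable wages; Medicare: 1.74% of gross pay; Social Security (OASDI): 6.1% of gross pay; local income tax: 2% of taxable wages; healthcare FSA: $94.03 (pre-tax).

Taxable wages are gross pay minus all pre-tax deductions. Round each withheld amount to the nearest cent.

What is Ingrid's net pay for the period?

$1,045.40

Gross pay: 40 × $48.96 = $1,958.40
Healthcare FSA: $94.03
Retirement plan contribution: $1,958.40 × 0.03 = $58.75
Pre-tax total = $94.03 + $58.75 = $152.78
Taxable wages = $1,958.40 − $152.78 = $1,805.62
Federal income tax: $1,805.62 × 0.255 = $460.43
Local income tax: $1,805.62 × 0.02 = $36.11
State income tax: $1,805.62 × 0.061 = $110.14
Social Security (OASDI): $1,958.40 × 0.061 = $119.46
Medicare: $1,958.40 × 0.0174 = $34.08
Total deductions = $94.03 + $58.75 + $460.43 + $36.11 + $110.14 + $119.46 + $34.08 = $913.00
Net pay = $1,958.40 − $913.00 = $1,045.40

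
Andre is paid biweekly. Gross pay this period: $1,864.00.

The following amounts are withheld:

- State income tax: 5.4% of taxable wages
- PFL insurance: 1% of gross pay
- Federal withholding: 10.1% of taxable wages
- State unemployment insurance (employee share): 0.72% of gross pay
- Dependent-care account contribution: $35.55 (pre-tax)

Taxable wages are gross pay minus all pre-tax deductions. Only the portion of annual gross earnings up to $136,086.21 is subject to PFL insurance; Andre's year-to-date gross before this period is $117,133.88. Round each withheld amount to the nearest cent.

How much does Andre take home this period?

Dependent-care account contribution: $35.55
Taxable wages = $1,864.00 − $35.55 = $1,828.45
State income tax: $1,828.45 × 0.054 = $98.74
Federal withholding: $1,828.45 × 0.101 = $184.67
PFL insurance: cap not yet reached, full $1,864.00 is subject → $1,864.00 × 0.01 = $18.64
State unemployment insurance (employee share): $1,864.00 × 0.0072 = $13.42
Total deductions = $35.55 + $98.74 + $184.67 + $18.64 + $13.42 = $351.02
Net pay = $1,864.00 − $351.02 = $1,512.98

$1,512.98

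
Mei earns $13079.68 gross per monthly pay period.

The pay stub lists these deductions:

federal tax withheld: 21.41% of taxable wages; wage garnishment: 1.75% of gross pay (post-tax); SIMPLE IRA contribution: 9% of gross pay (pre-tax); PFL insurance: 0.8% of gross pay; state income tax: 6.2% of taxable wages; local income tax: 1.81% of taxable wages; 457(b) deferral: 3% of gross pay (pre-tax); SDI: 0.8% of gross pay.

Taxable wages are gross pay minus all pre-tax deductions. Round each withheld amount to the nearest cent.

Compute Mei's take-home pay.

$7685.67

SIMPLE IRA contribution: $13079.68 × 0.09 = $1177.17
457(b) deferral: $13079.68 × 0.03 = $392.39
Pre-tax total = $1177.17 + $392.39 = $1569.56
Taxable wages = $13079.68 − $1569.56 = $11510.12
Local income tax: $11510.12 × 0.0181 = $208.33
Federal tax withheld: $11510.12 × 0.2141 = $2464.32
State income tax: $11510.12 × 0.062 = $713.63
PFL insurance: $13079.68 × 0.008 = $104.64
SDI: $13079.68 × 0.008 = $104.64
Wage garnishment: $13079.68 × 0.0175 = $228.89
Total deductions = $1177.17 + $392.39 + $208.33 + $2464.32 + $713.63 + $104.64 + $104.64 + $228.89 = $5394.01
Net pay = $13079.68 − $5394.01 = $7685.67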